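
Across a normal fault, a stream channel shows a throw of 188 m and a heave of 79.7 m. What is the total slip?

net slip = √(throw² + heave²) = √(188² + 79.7²) = 204 m

204 m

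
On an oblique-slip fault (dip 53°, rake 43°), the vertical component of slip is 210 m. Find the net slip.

386 m

dip-slip = throw / sin(dip) = 210 / sin(53°) = 262.9 m
net slip = dip-slip / sin(rake) = 262.9 / sin(43°) = 386 m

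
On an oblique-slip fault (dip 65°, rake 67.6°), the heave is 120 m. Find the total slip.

dip-slip = heave / cos(dip) = 120 / cos(65°) = 283.9 m
net slip = dip-slip / sin(rake) = 283.9 / sin(67.6°) = 307 m

307 m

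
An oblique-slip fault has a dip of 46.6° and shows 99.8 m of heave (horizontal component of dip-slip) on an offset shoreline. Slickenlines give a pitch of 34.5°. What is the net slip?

256 m

dip-slip = heave / cos(dip) = 99.8 / cos(46.6°) = 145.3 m
net slip = dip-slip / sin(rake) = 145.3 / sin(34.5°) = 256 m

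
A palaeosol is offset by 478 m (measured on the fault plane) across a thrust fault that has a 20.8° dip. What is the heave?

447 m

heave = dip-slip × cos(dip) = 478 m × cos(20.8°) = 447 m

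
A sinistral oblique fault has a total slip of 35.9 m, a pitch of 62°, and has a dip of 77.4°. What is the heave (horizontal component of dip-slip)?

dip-slip = net slip × sin(rake) = 35.9 m × sin(62°) = 31.70 m
heave = dip-slip × cos(dip) = 31.70 × cos(77.4°) = 6.91 m

6.91 m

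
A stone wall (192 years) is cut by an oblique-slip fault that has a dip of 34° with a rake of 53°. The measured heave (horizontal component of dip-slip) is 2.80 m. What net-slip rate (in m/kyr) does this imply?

dip-slip = heave / cos(dip) = 2.80 / cos(34°) = 3.377 m
net slip = dip-slip / sin(rake) = 3.377 / sin(53°) = 4.229 m
rate = 4.229 m / 192 years = 0.0220 m/yr = 22 m/kyr

22 m/kyr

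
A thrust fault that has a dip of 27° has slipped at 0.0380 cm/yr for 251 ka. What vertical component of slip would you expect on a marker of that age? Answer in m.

43.3 m

dip-slip = rate × time = 0.0380 cm/yr × 251 ka = 95.38 m
throw = dip-slip × sin(dip) = 95.38 × sin(27°) = 43.3 m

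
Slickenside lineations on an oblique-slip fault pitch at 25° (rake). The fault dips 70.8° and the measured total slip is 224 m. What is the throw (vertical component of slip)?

89.4 m

dip-slip = net slip × sin(rake) = 224 m × sin(25°) = 94.67 m
throw = dip-slip × sin(dip) = 94.67 × sin(70.8°) = 89.4 m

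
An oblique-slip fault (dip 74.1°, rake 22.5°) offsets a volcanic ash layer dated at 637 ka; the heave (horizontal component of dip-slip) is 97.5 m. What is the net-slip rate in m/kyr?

1.46 m/kyr

dip-slip = heave / cos(dip) = 97.5 / cos(74.1°) = 355.9 m
net slip = dip-slip / sin(rake) = 355.9 / sin(22.5°) = 930 m
rate = 930 m / 637 ka = 0.00146 m/yr = 1.46 m/kyr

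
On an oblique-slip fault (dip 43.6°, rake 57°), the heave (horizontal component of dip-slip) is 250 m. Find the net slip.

dip-slip = heave / cos(dip) = 250 / cos(43.6°) = 345.2 m
net slip = dip-slip / sin(rake) = 345.2 / sin(57°) = 412 m

412 m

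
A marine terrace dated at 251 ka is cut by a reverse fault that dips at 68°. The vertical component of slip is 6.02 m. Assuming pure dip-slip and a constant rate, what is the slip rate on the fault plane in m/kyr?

0.0259 m/kyr

dip-slip = throw / sin(dip) = 6.02 m / sin(68°) = 6.493 m
rate = 6.493 m / 251 ka = 0.0000259 m/yr = 0.0259 m/kyr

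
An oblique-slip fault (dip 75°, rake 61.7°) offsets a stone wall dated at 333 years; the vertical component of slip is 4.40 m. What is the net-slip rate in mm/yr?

dip-slip = throw / sin(dip) = 4.40 / sin(75°) = 4.555 m
net slip = dip-slip / sin(rake) = 4.555 / sin(61.7°) = 5.174 m
rate = 5.174 m / 333 years = 0.0155 m/yr = 15.5 mm/yr

15.5 mm/yr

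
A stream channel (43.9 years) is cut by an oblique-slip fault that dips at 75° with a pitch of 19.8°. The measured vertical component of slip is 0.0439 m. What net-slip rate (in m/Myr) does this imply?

dip-slip = throw / sin(dip) = 0.0439 / sin(75°) = 0.04545 m
net slip = dip-slip / sin(rake) = 0.04545 / sin(19.8°) = 0.1342 m
rate = 0.1342 m / 43.9 years = 0.00306 m/yr = 3060 m/Myr

3060 m/Myr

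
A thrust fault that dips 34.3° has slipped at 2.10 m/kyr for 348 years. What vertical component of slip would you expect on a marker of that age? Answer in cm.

41.2 cm

dip-slip = rate × time = 2.10 m/kyr × 348 years = 0.7308 m
throw = dip-slip × sin(dip) = 0.7308 × sin(34.3°) = 0.412 m = 41.2 cm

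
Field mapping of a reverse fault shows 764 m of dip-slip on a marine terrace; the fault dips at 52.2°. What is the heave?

heave = dip-slip × cos(dip) = 764 m × cos(52.2°) = 468 m

468 m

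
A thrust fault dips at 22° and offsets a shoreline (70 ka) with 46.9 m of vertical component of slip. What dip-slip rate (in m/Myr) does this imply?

dip-slip = throw / sin(dip) = 46.9 m / sin(22°) = 125.2 m
rate = 125.2 m / 70 ka = 0.00179 m/yr = 1790 m/Myr

1790 m/Myr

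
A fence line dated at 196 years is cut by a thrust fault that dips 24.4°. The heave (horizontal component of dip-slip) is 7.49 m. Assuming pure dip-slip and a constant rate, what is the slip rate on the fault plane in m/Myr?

dip-slip = heave / cos(dip) = 7.49 m / cos(24.4°) = 8.225 m
rate = 8.225 m / 196 years = 0.0420 m/yr = 42000 m/Myr

42000 m/Myr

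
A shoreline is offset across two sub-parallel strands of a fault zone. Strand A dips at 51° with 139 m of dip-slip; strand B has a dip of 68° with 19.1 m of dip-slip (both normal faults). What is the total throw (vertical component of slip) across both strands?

126 m

throw_A = 139 × sin(51°) = 108 m
throw_B = 19.1 × sin(68°) = 17.71 m
total = 108 + 17.71 = 126 m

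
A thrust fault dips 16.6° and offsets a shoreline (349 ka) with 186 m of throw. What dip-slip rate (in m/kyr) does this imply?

1.87 m/kyr

dip-slip = throw / sin(dip) = 186 m / sin(16.6°) = 651.1 m
rate = 651.1 m / 349 ka = 0.00187 m/yr = 1.87 m/kyr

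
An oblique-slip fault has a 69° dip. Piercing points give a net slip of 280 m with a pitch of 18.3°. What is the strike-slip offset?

266 m

strike-slip = net slip × cos(rake) = 280 m × cos(18.3°) = 266 m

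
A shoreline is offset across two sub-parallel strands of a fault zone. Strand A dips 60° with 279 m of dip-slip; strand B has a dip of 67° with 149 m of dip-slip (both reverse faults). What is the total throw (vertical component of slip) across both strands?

379 m

throw_A = 279 × sin(60°) = 241.6 m
throw_B = 149 × sin(67°) = 137.2 m
total = 241.6 + 137.2 = 379 m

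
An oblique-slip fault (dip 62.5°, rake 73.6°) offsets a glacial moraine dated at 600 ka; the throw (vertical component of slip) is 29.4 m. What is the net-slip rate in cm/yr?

0.00576 cm/yr

dip-slip = throw / sin(dip) = 29.4 / sin(62.5°) = 33.15 m
net slip = dip-slip / sin(rake) = 33.15 / sin(73.6°) = 34.55 m
rate = 34.55 m / 600 ka = 0.0000576 m/yr = 0.00576 cm/yr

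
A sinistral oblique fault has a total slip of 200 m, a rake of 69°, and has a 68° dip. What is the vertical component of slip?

173 m

dip-slip = net slip × sin(rake) = 200 m × sin(69°) = 186.7 m
throw = dip-slip × sin(dip) = 186.7 × sin(68°) = 173 m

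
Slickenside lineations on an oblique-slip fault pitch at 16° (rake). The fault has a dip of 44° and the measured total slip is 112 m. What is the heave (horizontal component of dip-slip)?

22.2 m

dip-slip = net slip × sin(rake) = 112 m × sin(16°) = 30.87 m
heave = dip-slip × cos(dip) = 30.87 × cos(44°) = 22.2 m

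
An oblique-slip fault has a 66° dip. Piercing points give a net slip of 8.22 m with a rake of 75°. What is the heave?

dip-slip = net slip × sin(rake) = 8.22 m × sin(75°) = 7.940 m
heave = dip-slip × cos(dip) = 7.940 × cos(66°) = 3.23 m

3.23 m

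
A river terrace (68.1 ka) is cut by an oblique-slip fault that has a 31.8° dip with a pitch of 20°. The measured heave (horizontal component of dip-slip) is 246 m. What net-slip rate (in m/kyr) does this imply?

dip-slip = heave / cos(dip) = 246 / cos(31.8°) = 289.4 m
net slip = dip-slip / sin(rake) = 289.4 / sin(20°) = 846.3 m
rate = 846.3 m / 68.1 ka = 0.0124 m/yr = 12.4 m/kyr

12.4 m/kyr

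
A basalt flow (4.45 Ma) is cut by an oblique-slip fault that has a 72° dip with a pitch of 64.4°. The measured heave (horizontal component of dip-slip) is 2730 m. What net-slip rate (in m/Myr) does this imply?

dip-slip = heave / cos(dip) = 2730 / cos(72°) = 8834 m
net slip = dip-slip / sin(rake) = 8834 / sin(64.4°) = 9796 m
rate = 9796 m / 4.45 Ma = 0.00220 m/yr = 2200 m/Myr

2200 m/Myr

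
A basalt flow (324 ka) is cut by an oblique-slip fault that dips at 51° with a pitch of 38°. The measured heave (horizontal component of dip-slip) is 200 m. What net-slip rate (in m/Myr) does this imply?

1590 m/Myr

dip-slip = heave / cos(dip) = 200 / cos(51°) = 317.8 m
net slip = dip-slip / sin(rake) = 317.8 / sin(38°) = 516.2 m
rate = 516.2 m / 324 ka = 0.00159 m/yr = 1590 m/Myr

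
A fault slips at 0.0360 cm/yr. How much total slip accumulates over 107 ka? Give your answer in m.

38.5 m

slip = rate × time = 0.0360 cm/yr × 107 ka = 38.5 m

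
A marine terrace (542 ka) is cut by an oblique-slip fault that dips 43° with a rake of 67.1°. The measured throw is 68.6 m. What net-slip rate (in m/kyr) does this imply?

0.201 m/kyr

dip-slip = throw / sin(dip) = 68.6 / sin(43°) = 100.6 m
net slip = dip-slip / sin(rake) = 100.6 / sin(67.1°) = 109.2 m
rate = 109.2 m / 542 ka = 0.000201 m/yr = 0.201 m/kyr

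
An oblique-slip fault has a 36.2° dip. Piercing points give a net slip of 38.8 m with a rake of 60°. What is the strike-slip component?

strike-slip = net slip × cos(rake) = 38.8 m × cos(60°) = 19.4 m

19.4 m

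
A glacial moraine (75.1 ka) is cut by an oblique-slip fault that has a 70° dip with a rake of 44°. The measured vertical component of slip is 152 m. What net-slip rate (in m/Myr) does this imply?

3100 m/Myr

dip-slip = throw / sin(dip) = 152 / sin(70°) = 161.8 m
net slip = dip-slip / sin(rake) = 161.8 / sin(44°) = 232.9 m
rate = 232.9 m / 75.1 ka = 0.00310 m/yr = 3100 m/Myr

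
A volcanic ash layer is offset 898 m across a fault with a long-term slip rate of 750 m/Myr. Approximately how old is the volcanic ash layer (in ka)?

1200 ka

age = offset / rate = 898 m / (750 m/Myr) = 1.2e+06 yr = 1200 ka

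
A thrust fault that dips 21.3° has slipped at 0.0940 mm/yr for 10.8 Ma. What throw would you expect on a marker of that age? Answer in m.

369 m

dip-slip = rate × time = 0.0940 mm/yr × 10.8 Ma = 1015 m
throw = dip-slip × sin(dip) = 1015 × sin(21.3°) = 369 m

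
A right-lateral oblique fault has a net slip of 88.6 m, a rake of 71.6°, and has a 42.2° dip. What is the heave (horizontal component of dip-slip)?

62.3 m

dip-slip = net slip × sin(rake) = 88.6 m × sin(71.6°) = 84.07 m
heave = dip-slip × cos(dip) = 84.07 × cos(42.2°) = 62.3 m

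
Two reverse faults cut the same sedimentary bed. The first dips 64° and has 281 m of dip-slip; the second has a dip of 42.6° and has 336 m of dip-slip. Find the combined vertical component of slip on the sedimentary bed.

throw_A = 281 × sin(64°) = 252.6 m
throw_B = 336 × sin(42.6°) = 227.4 m
total = 252.6 + 227.4 = 480 m

480 m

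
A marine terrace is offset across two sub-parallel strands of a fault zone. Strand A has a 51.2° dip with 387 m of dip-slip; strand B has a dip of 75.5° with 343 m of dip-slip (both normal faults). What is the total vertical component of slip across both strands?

634 m

throw_A = 387 × sin(51.2°) = 301.6 m
throw_B = 343 × sin(75.5°) = 332.1 m
total = 301.6 + 332.1 = 634 m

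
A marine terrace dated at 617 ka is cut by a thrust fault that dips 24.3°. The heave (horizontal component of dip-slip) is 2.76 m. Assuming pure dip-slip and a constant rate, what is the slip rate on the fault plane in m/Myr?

dip-slip = heave / cos(dip) = 2.76 m / cos(24.3°) = 3.028 m
rate = 3.028 m / 617 ka = 0.00000491 m/yr = 4.91 m/Myr

4.91 m/Myr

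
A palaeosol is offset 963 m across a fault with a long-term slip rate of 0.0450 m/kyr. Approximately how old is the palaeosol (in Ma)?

age = offset / rate = 963 m / (0.0450 m/kyr) = 2.14e+07 yr = 21.4 Ma

21.4 Ma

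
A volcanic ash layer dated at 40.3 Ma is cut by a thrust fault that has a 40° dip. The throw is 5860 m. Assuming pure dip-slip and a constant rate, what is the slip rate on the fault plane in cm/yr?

0.0226 cm/yr

dip-slip = throw / sin(dip) = 5860 m / sin(40°) = 9117 m
rate = 9117 m / 40.3 Ma = 0.000226 m/yr = 0.0226 cm/yr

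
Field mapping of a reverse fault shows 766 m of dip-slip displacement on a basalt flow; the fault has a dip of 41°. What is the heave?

578 m

heave = dip-slip × cos(dip) = 766 m × cos(41°) = 578 m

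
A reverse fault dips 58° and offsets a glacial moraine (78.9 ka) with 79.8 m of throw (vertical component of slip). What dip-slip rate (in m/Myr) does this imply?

dip-slip = throw / sin(dip) = 79.8 m / sin(58°) = 94.10 m
rate = 94.10 m / 78.9 ka = 0.00119 m/yr = 1190 m/Myr

1190 m/Myr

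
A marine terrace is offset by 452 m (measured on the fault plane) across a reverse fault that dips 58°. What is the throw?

383 m

throw = dip-slip × sin(dip) = 452 m × sin(58°) = 383 m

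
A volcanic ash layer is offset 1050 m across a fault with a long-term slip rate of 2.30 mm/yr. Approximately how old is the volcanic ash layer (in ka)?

457 ka

age = offset / rate = 1050 m / (2.30 mm/yr) = 457000 yr = 457 ka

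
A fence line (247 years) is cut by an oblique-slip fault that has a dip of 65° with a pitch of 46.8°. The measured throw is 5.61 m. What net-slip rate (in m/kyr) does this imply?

34.4 m/kyr

dip-slip = throw / sin(dip) = 5.61 / sin(65°) = 6.190 m
net slip = dip-slip / sin(rake) = 6.190 / sin(46.8°) = 8.491 m
rate = 8.491 m / 247 years = 0.0344 m/yr = 34.4 m/kyr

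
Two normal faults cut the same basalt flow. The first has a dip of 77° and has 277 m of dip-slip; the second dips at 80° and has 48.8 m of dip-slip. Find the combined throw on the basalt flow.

318 m

throw_A = 277 × sin(77°) = 269.9 m
throw_B = 48.8 × sin(80°) = 48.06 m
total = 269.9 + 48.06 = 318 m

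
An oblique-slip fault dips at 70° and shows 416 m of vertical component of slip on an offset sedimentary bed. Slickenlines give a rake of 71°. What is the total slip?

dip-slip = throw / sin(dip) = 416 / sin(70°) = 442.7 m
net slip = dip-slip / sin(rake) = 442.7 / sin(71°) = 468 m

468 m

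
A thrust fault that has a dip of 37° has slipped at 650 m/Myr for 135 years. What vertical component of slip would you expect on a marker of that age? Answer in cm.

5.28 cm

dip-slip = rate × time = 650 m/Myr × 135 years = 0.08775 m
throw = dip-slip × sin(dip) = 0.08775 × sin(37°) = 0.0528 m = 5.28 cm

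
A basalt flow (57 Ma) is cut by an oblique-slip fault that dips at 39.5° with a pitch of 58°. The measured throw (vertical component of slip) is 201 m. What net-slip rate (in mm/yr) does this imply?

0.00654 mm/yr

dip-slip = throw / sin(dip) = 201 / sin(39.5°) = 316 m
net slip = dip-slip / sin(rake) = 316 / sin(58°) = 372.6 m
rate = 372.6 m / 57 Ma = 0.00000654 m/yr = 0.00654 mm/yr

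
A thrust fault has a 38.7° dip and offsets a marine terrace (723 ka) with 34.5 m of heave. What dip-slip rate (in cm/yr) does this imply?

0.00611 cm/yr

dip-slip = heave / cos(dip) = 34.5 m / cos(38.7°) = 44.21 m
rate = 44.21 m / 723 ka = 0.0000611 m/yr = 0.00611 cm/yr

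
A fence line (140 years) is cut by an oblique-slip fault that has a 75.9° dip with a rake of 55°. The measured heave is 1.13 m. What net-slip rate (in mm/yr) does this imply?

dip-slip = heave / cos(dip) = 1.13 / cos(75.9°) = 4.638 m
net slip = dip-slip / sin(rake) = 4.638 / sin(55°) = 5.663 m
rate = 5.663 m / 140 years = 0.0404 m/yr = 40.4 mm/yr

40.4 mm/yr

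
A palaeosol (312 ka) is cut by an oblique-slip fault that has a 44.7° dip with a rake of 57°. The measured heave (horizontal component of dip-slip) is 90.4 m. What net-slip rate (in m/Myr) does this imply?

486 m/Myr

dip-slip = heave / cos(dip) = 90.4 / cos(44.7°) = 127.2 m
net slip = dip-slip / sin(rake) = 127.2 / sin(57°) = 151.6 m
rate = 151.6 m / 312 ka = 0.000486 m/yr = 486 m/Myr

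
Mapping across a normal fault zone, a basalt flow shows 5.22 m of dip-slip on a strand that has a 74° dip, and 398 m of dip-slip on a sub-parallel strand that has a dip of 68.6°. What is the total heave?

147 m

heave_A = 5.22 × cos(74°) = 1.439 m
heave_B = 398 × cos(68.6°) = 145.2 m
total = 1.439 + 145.2 = 147 m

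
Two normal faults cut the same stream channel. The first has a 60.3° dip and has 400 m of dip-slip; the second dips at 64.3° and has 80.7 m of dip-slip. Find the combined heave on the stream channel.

233 m

heave_A = 400 × cos(60.3°) = 198.2 m
heave_B = 80.7 × cos(64.3°) = 35 m
total = 198.2 + 35 = 233 m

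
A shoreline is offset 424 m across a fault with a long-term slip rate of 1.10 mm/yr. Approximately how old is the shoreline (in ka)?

age = offset / rate = 424 m / (1.10 mm/yr) = 385000 yr = 385 ka

385 ka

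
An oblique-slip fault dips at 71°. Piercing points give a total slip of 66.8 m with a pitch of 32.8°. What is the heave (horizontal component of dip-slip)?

dip-slip = net slip × sin(rake) = 66.8 m × sin(32.8°) = 36.19 m
heave = dip-slip × cos(dip) = 36.19 × cos(71°) = 11.8 m

11.8 m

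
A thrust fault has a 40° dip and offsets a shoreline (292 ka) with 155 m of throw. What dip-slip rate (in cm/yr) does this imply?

0.0826 cm/yr

dip-slip = throw / sin(dip) = 155 m / sin(40°) = 241.1 m
rate = 241.1 m / 292 ka = 0.000826 m/yr = 0.0826 cm/yr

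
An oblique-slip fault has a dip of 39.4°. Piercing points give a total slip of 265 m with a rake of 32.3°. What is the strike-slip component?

strike-slip = net slip × cos(rake) = 265 m × cos(32.3°) = 224 m

224 m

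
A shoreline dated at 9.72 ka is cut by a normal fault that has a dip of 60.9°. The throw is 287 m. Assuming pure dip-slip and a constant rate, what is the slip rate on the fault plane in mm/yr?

33.8 mm/yr

dip-slip = throw / sin(dip) = 287 m / sin(60.9°) = 328.5 m
rate = 328.5 m / 9.72 ka = 0.0338 m/yr = 33.8 mm/yr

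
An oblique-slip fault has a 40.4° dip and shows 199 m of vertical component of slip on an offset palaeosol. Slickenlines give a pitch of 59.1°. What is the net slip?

358 m

dip-slip = throw / sin(dip) = 199 / sin(40.4°) = 307 m
net slip = dip-slip / sin(rake) = 307 / sin(59.1°) = 358 m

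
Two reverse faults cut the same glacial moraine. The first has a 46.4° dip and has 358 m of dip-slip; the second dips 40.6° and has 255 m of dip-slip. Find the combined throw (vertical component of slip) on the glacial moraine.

throw_A = 358 × sin(46.4°) = 259.3 m
throw_B = 255 × sin(40.6°) = 165.9 m
total = 259.3 + 165.9 = 425 m

425 m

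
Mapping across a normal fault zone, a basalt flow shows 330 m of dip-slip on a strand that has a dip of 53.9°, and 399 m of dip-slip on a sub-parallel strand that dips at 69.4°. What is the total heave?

335 m

heave_A = 330 × cos(53.9°) = 194.4 m
heave_B = 399 × cos(69.4°) = 140.4 m
total = 194.4 + 140.4 = 335 m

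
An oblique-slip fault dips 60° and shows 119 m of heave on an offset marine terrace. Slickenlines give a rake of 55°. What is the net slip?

dip-slip = heave / cos(dip) = 119 / cos(60°) = 238 m
net slip = dip-slip / sin(rake) = 238 / sin(55°) = 291 m

291 m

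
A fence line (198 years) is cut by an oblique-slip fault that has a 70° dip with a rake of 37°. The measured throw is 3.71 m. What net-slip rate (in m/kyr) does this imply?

dip-slip = throw / sin(dip) = 3.71 / sin(70°) = 3.948 m
net slip = dip-slip / sin(rake) = 3.948 / sin(37°) = 6.560 m
rate = 6.560 m / 198 years = 0.0331 m/yr = 33.1 m/kyr

33.1 m/kyr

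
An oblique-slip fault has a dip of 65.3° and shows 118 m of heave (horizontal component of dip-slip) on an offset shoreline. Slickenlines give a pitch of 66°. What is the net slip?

309 m

dip-slip = heave / cos(dip) = 118 / cos(65.3°) = 282.4 m
net slip = dip-slip / sin(rake) = 282.4 / sin(66°) = 309 m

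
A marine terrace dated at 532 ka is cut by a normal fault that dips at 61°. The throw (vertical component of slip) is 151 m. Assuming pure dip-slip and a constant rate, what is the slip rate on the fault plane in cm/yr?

dip-slip = throw / sin(dip) = 151 m / sin(61°) = 172.6 m
rate = 172.6 m / 532 ka = 0.000325 m/yr = 0.0325 cm/yr

0.0325 cm/yr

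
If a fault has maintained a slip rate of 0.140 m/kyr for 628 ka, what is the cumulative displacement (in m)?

87.9 m

slip = rate × time = 0.140 m/kyr × 628 ka = 87.9 m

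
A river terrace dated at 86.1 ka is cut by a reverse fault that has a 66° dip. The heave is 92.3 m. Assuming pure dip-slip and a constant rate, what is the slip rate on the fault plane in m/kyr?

dip-slip = heave / cos(dip) = 92.3 m / cos(66°) = 226.9 m
rate = 226.9 m / 86.1 ka = 0.00264 m/yr = 2.64 m/kyr

2.64 m/kyr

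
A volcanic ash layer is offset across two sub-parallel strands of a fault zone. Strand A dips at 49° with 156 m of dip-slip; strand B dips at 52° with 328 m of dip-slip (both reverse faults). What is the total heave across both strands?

heave_A = 156 × cos(49°) = 102.3 m
heave_B = 328 × cos(52°) = 201.9 m
total = 102.3 + 201.9 = 304 m

304 m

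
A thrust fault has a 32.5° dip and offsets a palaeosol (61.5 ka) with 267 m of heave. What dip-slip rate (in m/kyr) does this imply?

5.15 m/kyr

dip-slip = heave / cos(dip) = 267 m / cos(32.5°) = 316.6 m
rate = 316.6 m / 61.5 ka = 0.00515 m/yr = 5.15 m/kyr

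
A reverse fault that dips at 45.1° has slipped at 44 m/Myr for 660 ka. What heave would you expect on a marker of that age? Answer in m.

20.5 m

dip-slip = rate × time = 44 m/Myr × 660 ka = 29.04 m
heave = dip-slip × cos(dip) = 29.04 × cos(45.1°) = 20.5 m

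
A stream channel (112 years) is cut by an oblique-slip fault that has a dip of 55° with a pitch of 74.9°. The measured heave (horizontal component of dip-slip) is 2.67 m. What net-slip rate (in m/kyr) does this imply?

dip-slip = heave / cos(dip) = 2.67 / cos(55°) = 4.655 m
net slip = dip-slip / sin(rake) = 4.655 / sin(74.9°) = 4.821 m
rate = 4.821 m / 112 years = 0.0430 m/yr = 43 m/kyr

43 m/kyr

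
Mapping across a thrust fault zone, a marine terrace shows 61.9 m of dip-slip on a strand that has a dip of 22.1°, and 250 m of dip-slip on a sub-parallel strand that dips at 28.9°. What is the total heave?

heave_A = 61.9 × cos(22.1°) = 57.35 m
heave_B = 250 × cos(28.9°) = 218.9 m
total = 57.35 + 218.9 = 276 m

276 m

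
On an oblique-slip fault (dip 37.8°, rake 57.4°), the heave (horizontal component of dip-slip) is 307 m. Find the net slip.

dip-slip = heave / cos(dip) = 307 / cos(37.8°) = 388.5 m
net slip = dip-slip / sin(rake) = 388.5 / sin(57.4°) = 461 m

461 m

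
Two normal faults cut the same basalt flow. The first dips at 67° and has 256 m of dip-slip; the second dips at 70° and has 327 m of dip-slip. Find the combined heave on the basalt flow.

heave_A = 256 × cos(67°) = 100 m
heave_B = 327 × cos(70°) = 111.8 m
total = 100 + 111.8 = 212 m

212 m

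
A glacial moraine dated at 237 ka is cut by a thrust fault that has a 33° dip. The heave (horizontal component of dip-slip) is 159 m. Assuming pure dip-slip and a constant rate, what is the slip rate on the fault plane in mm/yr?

dip-slip = heave / cos(dip) = 159 m / cos(33°) = 189.6 m
rate = 189.6 m / 237 ka = 0.000800 m/yr = 0.800 mm/yr

0.800 mm/yr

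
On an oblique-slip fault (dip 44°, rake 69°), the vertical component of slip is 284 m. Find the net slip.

dip-slip = throw / sin(dip) = 284 / sin(44°) = 408.8 m
net slip = dip-slip / sin(rake) = 408.8 / sin(69°) = 438 m

438 m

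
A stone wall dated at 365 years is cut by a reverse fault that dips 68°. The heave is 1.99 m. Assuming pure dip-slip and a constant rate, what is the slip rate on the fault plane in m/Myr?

dip-slip = heave / cos(dip) = 1.99 m / cos(68°) = 5.312 m
rate = 5.312 m / 365 years = 0.0146 m/yr = 14600 m/Myr

14600 m/Myr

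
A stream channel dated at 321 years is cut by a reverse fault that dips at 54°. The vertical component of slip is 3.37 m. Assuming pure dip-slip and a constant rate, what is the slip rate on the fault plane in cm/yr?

dip-slip = throw / sin(dip) = 3.37 m / sin(54°) = 4.166 m
rate = 4.166 m / 321 years = 0.0130 m/yr = 1.30 cm/yr

1.30 cm/yr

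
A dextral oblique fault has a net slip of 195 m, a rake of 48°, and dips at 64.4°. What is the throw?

131 m

dip-slip = net slip × sin(rake) = 195 m × sin(48°) = 144.9 m
throw = dip-slip × sin(dip) = 144.9 × sin(64.4°) = 131 m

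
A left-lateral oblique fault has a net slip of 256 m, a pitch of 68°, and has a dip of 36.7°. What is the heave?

190 m

dip-slip = net slip × sin(rake) = 256 m × sin(68°) = 237.4 m
heave = dip-slip × cos(dip) = 237.4 × cos(36.7°) = 190 m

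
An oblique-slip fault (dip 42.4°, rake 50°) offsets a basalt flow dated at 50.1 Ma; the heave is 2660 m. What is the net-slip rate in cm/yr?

dip-slip = heave / cos(dip) = 2660 / cos(42.4°) = 3602 m
net slip = dip-slip / sin(rake) = 3602 / sin(50°) = 4702 m
rate = 4702 m / 50.1 Ma = 0.0000939 m/yr = 0.00939 cm/yr

0.00939 cm/yr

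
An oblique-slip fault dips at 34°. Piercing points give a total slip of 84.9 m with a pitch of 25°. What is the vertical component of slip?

dip-slip = net slip × sin(rake) = 84.9 m × sin(25°) = 35.88 m
throw = dip-slip × sin(dip) = 35.88 × sin(34°) = 20.1 m

20.1 m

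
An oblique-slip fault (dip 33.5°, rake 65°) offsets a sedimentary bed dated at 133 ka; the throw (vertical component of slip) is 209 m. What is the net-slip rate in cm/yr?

dip-slip = throw / sin(dip) = 209 / sin(33.5°) = 378.7 m
net slip = dip-slip / sin(rake) = 378.7 / sin(65°) = 417.8 m
rate = 417.8 m / 133 ka = 0.00314 m/yr = 0.314 cm/yr

0.314 cm/yr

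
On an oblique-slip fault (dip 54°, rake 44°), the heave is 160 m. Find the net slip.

392 m

dip-slip = heave / cos(dip) = 160 / cos(54°) = 272.2 m
net slip = dip-slip / sin(rake) = 272.2 / sin(44°) = 392 m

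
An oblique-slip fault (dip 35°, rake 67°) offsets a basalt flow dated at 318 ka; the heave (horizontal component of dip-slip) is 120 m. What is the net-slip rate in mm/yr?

0.500 mm/yr

dip-slip = heave / cos(dip) = 120 / cos(35°) = 146.5 m
net slip = dip-slip / sin(rake) = 146.5 / sin(67°) = 159.1 m
rate = 159.1 m / 318 ka = 0.000500 m/yr = 0.500 mm/yr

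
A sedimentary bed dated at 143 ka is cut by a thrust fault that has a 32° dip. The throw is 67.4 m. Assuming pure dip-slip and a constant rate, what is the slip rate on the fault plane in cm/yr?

dip-slip = throw / sin(dip) = 67.4 m / sin(32°) = 127.2 m
rate = 127.2 m / 143 ka = 0.000889 m/yr = 0.0889 cm/yr

0.0889 cm/yr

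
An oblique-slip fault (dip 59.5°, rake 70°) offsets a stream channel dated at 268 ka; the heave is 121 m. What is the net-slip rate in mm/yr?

0.947 mm/yr

dip-slip = heave / cos(dip) = 121 / cos(59.5°) = 238.4 m
net slip = dip-slip / sin(rake) = 238.4 / sin(70°) = 253.7 m
rate = 253.7 m / 268 ka = 0.000947 m/yr = 0.947 mm/yr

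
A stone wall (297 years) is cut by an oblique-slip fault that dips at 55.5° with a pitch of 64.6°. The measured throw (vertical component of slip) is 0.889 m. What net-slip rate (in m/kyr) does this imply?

dip-slip = throw / sin(dip) = 0.889 / sin(55.5°) = 1.079 m
net slip = dip-slip / sin(rake) = 1.079 / sin(64.6°) = 1.194 m
rate = 1.194 m / 297 years = 0.00402 m/yr = 4.02 m/kyr

4.02 m/kyr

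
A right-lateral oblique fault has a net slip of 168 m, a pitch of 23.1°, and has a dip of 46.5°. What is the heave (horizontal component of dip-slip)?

dip-slip = net slip × sin(rake) = 168 m × sin(23.1°) = 65.91 m
heave = dip-slip × cos(dip) = 65.91 × cos(46.5°) = 45.4 m

45.4 m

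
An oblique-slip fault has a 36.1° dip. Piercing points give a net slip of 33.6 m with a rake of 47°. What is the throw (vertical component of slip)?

14.5 m

dip-slip = net slip × sin(rake) = 33.6 m × sin(47°) = 24.57 m
throw = dip-slip × sin(dip) = 24.57 × sin(36.1°) = 14.5 m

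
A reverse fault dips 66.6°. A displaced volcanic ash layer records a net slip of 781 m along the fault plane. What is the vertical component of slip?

throw = dip-slip × sin(dip) = 781 m × sin(66.6°) = 717 m

717 m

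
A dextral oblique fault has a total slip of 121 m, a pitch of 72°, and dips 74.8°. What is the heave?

dip-slip = net slip × sin(rake) = 121 m × sin(72°) = 115.1 m
heave = dip-slip × cos(dip) = 115.1 × cos(74.8°) = 30.2 m

30.2 m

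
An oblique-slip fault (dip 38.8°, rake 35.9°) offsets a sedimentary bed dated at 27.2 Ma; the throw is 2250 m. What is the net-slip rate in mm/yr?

dip-slip = throw / sin(dip) = 2250 / sin(38.8°) = 3591 m
net slip = dip-slip / sin(rake) = 3591 / sin(35.9°) = 6124 m
rate = 6124 m / 27.2 Ma = 0.000225 m/yr = 0.225 mm/yr

0.225 mm/yr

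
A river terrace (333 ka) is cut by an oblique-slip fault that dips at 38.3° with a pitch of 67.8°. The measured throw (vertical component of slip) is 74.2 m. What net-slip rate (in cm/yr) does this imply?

dip-slip = throw / sin(dip) = 74.2 / sin(38.3°) = 119.7 m
net slip = dip-slip / sin(rake) = 119.7 / sin(67.8°) = 129.3 m
rate = 129.3 m / 333 ka = 0.000388 m/yr = 0.0388 cm/yr

0.0388 cm/yr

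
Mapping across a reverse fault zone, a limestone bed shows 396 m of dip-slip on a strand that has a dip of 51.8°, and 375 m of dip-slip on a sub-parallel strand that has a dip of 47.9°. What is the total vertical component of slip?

throw_A = 396 × sin(51.8°) = 311.2 m
throw_B = 375 × sin(47.9°) = 278.2 m
total = 311.2 + 278.2 = 589 m

589 m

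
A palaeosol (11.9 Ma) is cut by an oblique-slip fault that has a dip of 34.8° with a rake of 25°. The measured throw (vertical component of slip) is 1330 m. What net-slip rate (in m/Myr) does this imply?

dip-slip = throw / sin(dip) = 1330 / sin(34.8°) = 2330 m
net slip = dip-slip / sin(rake) = 2330 / sin(25°) = 5514 m
rate = 5514 m / 11.9 Ma = 0.000463 m/yr = 463 m/Myr

463 m/Myr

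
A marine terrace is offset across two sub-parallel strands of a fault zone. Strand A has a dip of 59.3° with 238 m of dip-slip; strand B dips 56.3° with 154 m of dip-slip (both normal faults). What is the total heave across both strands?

207 m

heave_A = 238 × cos(59.3°) = 121.5 m
heave_B = 154 × cos(56.3°) = 85.45 m
total = 121.5 + 85.45 = 207 m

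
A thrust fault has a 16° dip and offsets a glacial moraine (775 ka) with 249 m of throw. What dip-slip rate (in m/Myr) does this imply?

dip-slip = throw / sin(dip) = 249 m / sin(16°) = 903.4 m
rate = 903.4 m / 775 ka = 0.00117 m/yr = 1170 m/Myr

1170 m/Myr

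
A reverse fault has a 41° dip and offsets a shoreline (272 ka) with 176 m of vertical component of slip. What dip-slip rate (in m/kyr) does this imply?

0.986 m/kyr

dip-slip = throw / sin(dip) = 176 m / sin(41°) = 268.3 m
rate = 268.3 m / 272 ka = 0.000986 m/yr = 0.986 m/kyr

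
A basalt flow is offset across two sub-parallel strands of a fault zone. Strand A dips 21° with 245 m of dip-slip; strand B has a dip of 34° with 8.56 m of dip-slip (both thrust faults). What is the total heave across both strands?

236 m

heave_A = 245 × cos(21°) = 228.7 m
heave_B = 8.56 × cos(34°) = 7.097 m
total = 228.7 + 7.097 = 236 m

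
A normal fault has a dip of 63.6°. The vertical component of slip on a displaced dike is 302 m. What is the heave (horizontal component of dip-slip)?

heave = throw / tan(dip) = 302 / tan(63.6°) = 150 m

150 m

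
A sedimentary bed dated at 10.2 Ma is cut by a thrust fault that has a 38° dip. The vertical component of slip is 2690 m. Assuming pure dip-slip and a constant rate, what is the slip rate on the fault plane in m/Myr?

428 m/Myr

dip-slip = throw / sin(dip) = 2690 m / sin(38°) = 4369 m
rate = 4369 m / 10.2 Ma = 0.000428 m/yr = 428 m/Myr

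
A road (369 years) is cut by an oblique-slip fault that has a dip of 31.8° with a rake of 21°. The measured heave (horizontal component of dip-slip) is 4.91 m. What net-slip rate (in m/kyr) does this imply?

dip-slip = heave / cos(dip) = 4.91 / cos(31.8°) = 5.777 m
net slip = dip-slip / sin(rake) = 5.777 / sin(21°) = 16.12 m
rate = 16.12 m / 369 years = 0.0437 m/yr = 43.7 m/kyr

43.7 m/kyr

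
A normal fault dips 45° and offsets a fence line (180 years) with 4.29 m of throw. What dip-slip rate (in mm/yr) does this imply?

33.7 mm/yr

dip-slip = throw / sin(dip) = 4.29 m / sin(45°) = 6.067 m
rate = 6.067 m / 180 years = 0.0337 m/yr = 33.7 mm/yr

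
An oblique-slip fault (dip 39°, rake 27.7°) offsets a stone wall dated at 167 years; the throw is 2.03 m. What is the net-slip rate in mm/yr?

41.6 mm/yr

dip-slip = throw / sin(dip) = 2.03 / sin(39°) = 3.226 m
net slip = dip-slip / sin(rake) = 3.226 / sin(27.7°) = 6.939 m
rate = 6.939 m / 167 years = 0.0416 m/yr = 41.6 mm/yr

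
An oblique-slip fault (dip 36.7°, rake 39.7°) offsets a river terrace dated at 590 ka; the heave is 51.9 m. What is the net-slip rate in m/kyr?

0.172 m/kyr

dip-slip = heave / cos(dip) = 51.9 / cos(36.7°) = 64.73 m
net slip = dip-slip / sin(rake) = 64.73 / sin(39.7°) = 101.3 m
rate = 101.3 m / 590 ka = 0.000172 m/yr = 0.172 m/kyr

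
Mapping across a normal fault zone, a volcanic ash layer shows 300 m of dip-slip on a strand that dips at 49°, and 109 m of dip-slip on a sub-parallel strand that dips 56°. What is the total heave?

heave_A = 300 × cos(49°) = 196.8 m
heave_B = 109 × cos(56°) = 60.95 m
total = 196.8 + 60.95 = 258 m

258 m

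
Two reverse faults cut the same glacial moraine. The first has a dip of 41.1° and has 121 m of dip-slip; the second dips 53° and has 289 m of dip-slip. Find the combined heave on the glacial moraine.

heave_A = 121 × cos(41.1°) = 91.18 m
heave_B = 289 × cos(53°) = 173.9 m
total = 91.18 + 173.9 = 265 m

265 m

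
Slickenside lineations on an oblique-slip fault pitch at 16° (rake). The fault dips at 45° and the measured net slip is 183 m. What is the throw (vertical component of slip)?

dip-slip = net slip × sin(rake) = 183 m × sin(16°) = 50.44 m
throw = dip-slip × sin(dip) = 50.44 × sin(45°) = 35.7 m

35.7 m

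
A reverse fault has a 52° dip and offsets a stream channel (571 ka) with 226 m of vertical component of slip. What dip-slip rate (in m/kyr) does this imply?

dip-slip = throw / sin(dip) = 226 m / sin(52°) = 286.8 m
rate = 286.8 m / 571 ka = 0.000502 m/yr = 0.502 m/kyr

0.502 m/kyr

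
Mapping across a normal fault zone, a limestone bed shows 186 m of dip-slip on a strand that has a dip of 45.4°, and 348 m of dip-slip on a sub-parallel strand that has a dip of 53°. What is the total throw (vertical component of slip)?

410 m

throw_A = 186 × sin(45.4°) = 132.4 m
throw_B = 348 × sin(53°) = 277.9 m
total = 132.4 + 277.9 = 410 m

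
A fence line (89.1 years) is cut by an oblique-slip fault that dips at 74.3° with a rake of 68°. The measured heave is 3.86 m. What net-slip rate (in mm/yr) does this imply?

173 mm/yr

dip-slip = heave / cos(dip) = 3.86 / cos(74.3°) = 14.26 m
net slip = dip-slip / sin(rake) = 14.26 / sin(68°) = 15.38 m
rate = 15.38 m / 89.1 years = 0.173 m/yr = 173 mm/yr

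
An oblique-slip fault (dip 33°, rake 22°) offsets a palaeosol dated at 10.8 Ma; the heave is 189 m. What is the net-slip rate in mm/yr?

dip-slip = heave / cos(dip) = 189 / cos(33°) = 225.4 m
net slip = dip-slip / sin(rake) = 225.4 / sin(22°) = 601.6 m
rate = 601.6 m / 10.8 Ma = 0.0000557 m/yr = 0.0557 mm/yr

0.0557 mm/yr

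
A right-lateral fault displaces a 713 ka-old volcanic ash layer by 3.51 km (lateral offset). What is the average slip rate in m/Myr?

4920 m/Myr

rate = 3.51 km / 713 ka = 0.00492 m/yr = 4920 m/Myr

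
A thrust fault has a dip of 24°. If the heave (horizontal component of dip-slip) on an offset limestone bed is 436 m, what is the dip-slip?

dip-slip = heave / cos(dip) = 436 / cos(24°) = 477 m

477 m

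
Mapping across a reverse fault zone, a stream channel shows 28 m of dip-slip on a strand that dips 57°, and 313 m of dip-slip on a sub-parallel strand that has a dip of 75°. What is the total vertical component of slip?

throw_A = 28 × sin(57°) = 23.48 m
throw_B = 313 × sin(75°) = 302.3 m
total = 23.48 + 302.3 = 326 m

326 m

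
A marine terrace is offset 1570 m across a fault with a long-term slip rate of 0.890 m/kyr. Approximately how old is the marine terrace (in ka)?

age = offset / rate = 1570 m / (0.890 m/kyr) = 1.76e+06 yr = 1760 ka

1760 ka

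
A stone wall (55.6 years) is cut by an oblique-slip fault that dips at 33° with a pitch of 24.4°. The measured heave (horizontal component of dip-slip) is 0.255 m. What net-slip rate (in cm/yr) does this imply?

dip-slip = heave / cos(dip) = 0.255 / cos(33°) = 0.3041 m
net slip = dip-slip / sin(rake) = 0.3041 / sin(24.4°) = 0.7360 m
rate = 0.7360 m / 55.6 years = 0.0132 m/yr = 1.32 cm/yr

1.32 cm/yr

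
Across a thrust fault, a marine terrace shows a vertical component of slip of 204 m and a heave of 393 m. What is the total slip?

443 m

net slip = √(throw² + heave²) = √(204² + 393²) = 443 m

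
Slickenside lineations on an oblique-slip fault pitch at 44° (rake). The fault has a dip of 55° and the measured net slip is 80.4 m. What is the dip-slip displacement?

dip-slip = net slip × sin(rake) = 80.4 m × sin(44°) = 55.9 m

55.9 m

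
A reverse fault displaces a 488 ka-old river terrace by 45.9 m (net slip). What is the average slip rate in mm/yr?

rate = 45.9 m / 488 ka = 0.0000941 m/yr = 0.0941 mm/yr

0.0941 mm/yr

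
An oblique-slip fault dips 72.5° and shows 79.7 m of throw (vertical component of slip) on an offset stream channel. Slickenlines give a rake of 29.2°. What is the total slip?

dip-slip = throw / sin(dip) = 79.7 / sin(72.5°) = 83.57 m
net slip = dip-slip / sin(rake) = 83.57 / sin(29.2°) = 171 m

171 m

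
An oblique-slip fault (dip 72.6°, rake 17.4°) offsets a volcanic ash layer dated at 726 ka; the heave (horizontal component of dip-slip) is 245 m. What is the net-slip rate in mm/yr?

dip-slip = heave / cos(dip) = 245 / cos(72.6°) = 819.3 m
net slip = dip-slip / sin(rake) = 819.3 / sin(17.4°) = 2740 m
rate = 2740 m / 726 ka = 0.00377 m/yr = 3.77 mm/yr

3.77 mm/yr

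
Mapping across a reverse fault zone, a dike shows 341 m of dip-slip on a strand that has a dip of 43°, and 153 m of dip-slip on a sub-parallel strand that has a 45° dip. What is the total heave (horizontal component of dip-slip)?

358 m

heave_A = 341 × cos(43°) = 249.4 m
heave_B = 153 × cos(45°) = 108.2 m
total = 249.4 + 108.2 = 358 m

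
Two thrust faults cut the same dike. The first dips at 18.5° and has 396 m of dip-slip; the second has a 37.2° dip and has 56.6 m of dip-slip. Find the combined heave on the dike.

421 m

heave_A = 396 × cos(18.5°) = 375.5 m
heave_B = 56.6 × cos(37.2°) = 45.08 m
total = 375.5 + 45.08 = 421 m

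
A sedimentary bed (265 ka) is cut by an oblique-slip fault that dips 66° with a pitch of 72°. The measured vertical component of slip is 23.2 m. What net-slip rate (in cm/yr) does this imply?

0.0101 cm/yr

dip-slip = throw / sin(dip) = 23.2 / sin(66°) = 25.40 m
net slip = dip-slip / sin(rake) = 25.40 / sin(72°) = 26.70 m
rate = 26.70 m / 265 ka = 0.000101 m/yr = 0.0101 cm/yr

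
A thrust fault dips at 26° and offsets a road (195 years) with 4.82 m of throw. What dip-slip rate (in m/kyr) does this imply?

56.4 m/kyr

dip-slip = throw / sin(dip) = 4.82 m / sin(26°) = 11 m
rate = 11 m / 195 years = 0.0564 m/yr = 56.4 m/kyr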